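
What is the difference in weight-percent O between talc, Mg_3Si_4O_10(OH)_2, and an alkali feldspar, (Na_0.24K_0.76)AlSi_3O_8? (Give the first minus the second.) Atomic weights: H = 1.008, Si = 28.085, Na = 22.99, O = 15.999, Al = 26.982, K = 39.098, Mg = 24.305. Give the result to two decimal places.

3.99 percentage points

First mineral: 191.988 g O in 379.259 g formula = 50.62 wt% O.
Second mineral: 127.992 g O in 274.461 g formula = 46.63 wt% O.
50.62% − 46.63% gives a difference of 3.99 percentage points.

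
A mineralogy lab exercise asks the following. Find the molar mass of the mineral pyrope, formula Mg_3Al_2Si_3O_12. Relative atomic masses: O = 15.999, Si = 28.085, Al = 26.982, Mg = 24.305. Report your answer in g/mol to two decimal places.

Mg: 3 × 24.305 = 72.9150
Al: 2 × 26.982 = 53.9640
Si: 3 × 28.085 = 84.2550
O: 12 × 15.999 = 191.9880
Summing the contributions gives the formula mass.

403.12 g/mol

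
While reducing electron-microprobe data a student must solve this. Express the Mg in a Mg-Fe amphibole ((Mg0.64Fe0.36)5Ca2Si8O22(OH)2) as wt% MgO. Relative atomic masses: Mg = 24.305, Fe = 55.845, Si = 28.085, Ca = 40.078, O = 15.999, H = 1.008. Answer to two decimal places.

14.84 wt%

Molar mass of (Mg0.64Fe0.36)5Ca2Si8O22(OH)2 = 3.20×24.305 + 1.80×55.845 + 2×40.078 + 8×28.085 + 24×15.999 + 2×1.008 = 869.125 g/mol.
Each formula unit contains 3.20 Mg, equivalent to 3.20/1 = 3.2000 mol MgO.
M(MgO) = 1×24.305 + 1×15.999 = 40.304 g/mol.
Mass of MgO per formula unit = 3.2000 × 40.304 = 128.973 g.
MgO wt% = 128.973 / 869.125 × 100 = 14.84%.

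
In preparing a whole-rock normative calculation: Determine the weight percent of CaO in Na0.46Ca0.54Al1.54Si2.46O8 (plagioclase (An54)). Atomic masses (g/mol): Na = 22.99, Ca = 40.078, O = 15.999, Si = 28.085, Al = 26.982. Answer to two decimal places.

11.18 wt%

M(Na0.46Ca0.54Al1.54Si2.46O8) = 270.851 g/mol; M(CaO) = 56.077 g/mol.
Moles CaO per formula unit = 0.54 Ca ÷ 1 = 0.5400.
CaO fraction = (0.5400 × 56.077) / 270.851 = 30.282/270.851 = 0.1118.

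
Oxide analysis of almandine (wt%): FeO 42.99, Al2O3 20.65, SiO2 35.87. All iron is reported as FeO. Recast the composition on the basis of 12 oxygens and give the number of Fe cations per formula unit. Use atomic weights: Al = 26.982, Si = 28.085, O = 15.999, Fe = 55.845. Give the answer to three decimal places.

2.992 Fe apfu

42.99 wt% FeO ÷ 71.844 g/mol = 0.59838 mol, giving 0.59838 Fe and 0.59838 O.
20.65 wt% Al2O3 ÷ 101.961 g/mol = 0.20253 mol, giving 0.40506 Al and 0.60759 O.
35.87 wt% SiO2 ÷ 60.083 g/mol = 0.59701 mol, giving 0.59701 Si and 1.19402 O.
Oxygen sums to 2.39999; scaling by 12/2.39999 = 5.00002 puts the formula on 12 O.
Fe: 0.59838 × 5.00002 = 2.992 atoms per formula unit.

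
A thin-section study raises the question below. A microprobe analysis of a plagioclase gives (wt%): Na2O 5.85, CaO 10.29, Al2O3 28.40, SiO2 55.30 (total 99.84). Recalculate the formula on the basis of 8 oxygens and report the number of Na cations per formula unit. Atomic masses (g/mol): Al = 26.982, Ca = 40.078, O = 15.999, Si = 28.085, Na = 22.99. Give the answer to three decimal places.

5.85 wt% Na2O ÷ 61.979 g/mol = 0.09439 mol, giving 0.18878 Na and 0.09439 O.
10.29 wt% CaO ÷ 56.077 g/mol = 0.18350 mol, giving 0.18350 Ca and 0.18350 O.
28.40 wt% Al2O3 ÷ 101.961 g/mol = 0.27854 mol, giving 0.55708 Al and 0.83562 O.
55.30 wt% SiO2 ÷ 60.083 g/mol = 0.92039 mol, giving 0.92039 Si and 1.84078 O.
Oxygen sums to 2.95429; scaling by 8/2.95429 = 2.70793 puts the formula on 8 O.
Na: 0.18878 × 2.70793 = 0.511 atoms per formula unit.

0.511 Na apfu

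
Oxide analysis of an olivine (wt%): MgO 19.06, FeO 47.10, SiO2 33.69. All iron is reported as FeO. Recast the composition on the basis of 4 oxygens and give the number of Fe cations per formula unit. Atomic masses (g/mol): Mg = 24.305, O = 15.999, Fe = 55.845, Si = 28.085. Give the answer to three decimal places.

19.06 wt% MgO ÷ 40.304 g/mol = 0.47291 mol, giving 0.47291 Mg and 0.47291 O.
47.10 wt% FeO ÷ 71.844 g/mol = 0.65559 mol, giving 0.65559 Fe and 0.65559 O.
33.69 wt% SiO2 ÷ 60.083 g/mol = 0.56072 mol, giving 0.56072 Si and 1.12144 O.
Oxygen sums to 2.24994; scaling by 4/2.24994 = 1.77783 puts the formula on 4 O.
Fe: 0.65559 × 1.77783 = 1.166 atoms per formula unit.

1.166 Fe apfu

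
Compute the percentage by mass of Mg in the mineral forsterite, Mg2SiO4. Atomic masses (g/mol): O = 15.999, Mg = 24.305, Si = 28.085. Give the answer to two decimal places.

34.55 weight percent

Molar mass of Mg2SiO4: 2*24.305 + 1*28.085 + 4*15.999 = 140.691 g/mol.
Mass of Mg per formula unit: 2 × 24.305 = 48.610 g.
Weight fraction Mg = 48.610 / 140.691 = 0.3455.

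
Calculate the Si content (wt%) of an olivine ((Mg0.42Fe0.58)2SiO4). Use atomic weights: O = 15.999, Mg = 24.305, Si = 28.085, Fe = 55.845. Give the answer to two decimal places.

Formula mass = 0.84*24.305 + 1.16*55.845 + 1*28.085 + 4*15.999 = 177.277 g/mol, of which 28.085 g is Si.
So Si makes up 28.085/177.277 = 0.1584 of the mass, i.e. 15.84%.

15.84 wt%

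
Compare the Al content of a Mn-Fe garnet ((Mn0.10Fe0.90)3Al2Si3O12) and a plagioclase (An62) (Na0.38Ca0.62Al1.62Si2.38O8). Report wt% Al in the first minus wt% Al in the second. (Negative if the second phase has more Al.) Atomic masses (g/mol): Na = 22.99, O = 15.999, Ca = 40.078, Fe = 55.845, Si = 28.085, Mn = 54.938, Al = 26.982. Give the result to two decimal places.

-5.21 percentage points

First mineral: 53.964 g Al in 497.470 g formula = 10.85 wt% Al.
Second mineral: 43.711 g Al in 272.130 g formula = 16.06 wt% Al.
10.85% − 16.06% gives a difference of -5.21 percentage points.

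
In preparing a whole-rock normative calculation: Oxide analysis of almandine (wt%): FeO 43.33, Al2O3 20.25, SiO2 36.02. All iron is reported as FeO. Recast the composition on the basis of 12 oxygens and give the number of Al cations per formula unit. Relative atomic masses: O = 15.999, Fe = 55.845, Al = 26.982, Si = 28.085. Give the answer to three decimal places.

1.988 Al apfu

FeO (M=71.844): mol = 0.60311; Fe = 0.60311, O = 0.60311.
Al2O3 (M=101.961): mol = 0.19861; Al = 0.39722, O = 0.59583.
SiO2 (M=60.083): mol = 0.59950; Si = 0.59950, O = 1.19900.
ΣO = 2.39794; factor = 12/ΣO = 5.00430.
Al apfu = 0.39722 × 5.00430 = 1.988.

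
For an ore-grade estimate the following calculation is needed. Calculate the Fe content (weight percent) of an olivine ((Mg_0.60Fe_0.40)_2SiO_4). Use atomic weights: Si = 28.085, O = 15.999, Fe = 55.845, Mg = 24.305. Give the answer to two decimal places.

Molar mass of (Mg_0.60Fe_0.40)_2SiO_4: 1.20·24.305 + 0.80·55.845 + 1·28.085 + 4·15.999 = 165.923 g/mol.
Mass of Fe per formula unit: 0.80 × 55.845 = 44.676 g.
Weight fraction Fe = 44.676 / 165.923 = 0.2693.

26.93 weight percent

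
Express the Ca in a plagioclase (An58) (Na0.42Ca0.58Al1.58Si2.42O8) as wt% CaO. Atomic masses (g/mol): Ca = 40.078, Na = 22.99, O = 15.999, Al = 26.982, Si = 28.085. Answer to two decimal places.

11.98 wt%

M(Na0.42Ca0.58Al1.58Si2.42O8) = 271.490 g/mol; M(CaO) = 56.077 g/mol.
Moles CaO per formula unit = 0.58 Ca ÷ 1 = 0.5800.
CaO fraction = (0.5800 × 56.077) / 271.490 = 32.525/271.490 = 0.1198.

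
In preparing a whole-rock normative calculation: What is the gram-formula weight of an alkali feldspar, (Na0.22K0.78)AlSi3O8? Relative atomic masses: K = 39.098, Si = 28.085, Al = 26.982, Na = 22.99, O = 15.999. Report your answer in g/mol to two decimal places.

M = 0.22*22.99 + 0.78*39.098 + 1*26.982 + 3*28.085 + 8*15.999

274.78 g/mol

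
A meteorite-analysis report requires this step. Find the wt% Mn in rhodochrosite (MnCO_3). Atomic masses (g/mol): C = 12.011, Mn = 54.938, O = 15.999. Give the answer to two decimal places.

47.79 mass %

Molar mass of MnCO_3: 1×54.938 + 1×12.011 + 3×15.999 = 114.946 g/mol.
Mass of Mn per formula unit: 1 × 54.938 = 54.938 g.
Weight fraction Mn = 54.938 / 114.946 = 0.4779.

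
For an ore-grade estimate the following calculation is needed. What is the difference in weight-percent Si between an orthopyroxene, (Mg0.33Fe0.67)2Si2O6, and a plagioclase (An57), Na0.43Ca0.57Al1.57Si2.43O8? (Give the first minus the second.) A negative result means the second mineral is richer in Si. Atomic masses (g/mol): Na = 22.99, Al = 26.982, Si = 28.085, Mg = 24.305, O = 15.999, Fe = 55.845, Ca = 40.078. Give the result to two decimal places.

Si in (Mg0.33Fe0.67)2Si2O6: molar mass 243.038 g/mol; 2×28.085 = 56.170 g → 23.11 wt%.
Si in Na0.43Ca0.57Al1.57Si2.43O8: molar mass 271.330 g/mol; 2.43×28.085 = 68.247 g → 25.15 wt%.
Difference = 23.11 − 25.15 = -2.04 percentage points.

-2.04 percentage points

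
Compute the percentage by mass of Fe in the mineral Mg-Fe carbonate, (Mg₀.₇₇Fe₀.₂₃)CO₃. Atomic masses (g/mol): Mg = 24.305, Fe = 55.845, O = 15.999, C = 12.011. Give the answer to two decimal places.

Molar mass of (Mg₀.₇₇Fe₀.₂₃)CO₃: 0.77×24.305 + 0.23×55.845 + 1×12.011 + 3×15.999 = 91.567 g/mol.
Mass of Fe per formula unit: 0.23 × 55.845 = 12.844 g.
Weight fraction Fe = 12.844 / 91.567 = 0.1403.

14.03 weight percent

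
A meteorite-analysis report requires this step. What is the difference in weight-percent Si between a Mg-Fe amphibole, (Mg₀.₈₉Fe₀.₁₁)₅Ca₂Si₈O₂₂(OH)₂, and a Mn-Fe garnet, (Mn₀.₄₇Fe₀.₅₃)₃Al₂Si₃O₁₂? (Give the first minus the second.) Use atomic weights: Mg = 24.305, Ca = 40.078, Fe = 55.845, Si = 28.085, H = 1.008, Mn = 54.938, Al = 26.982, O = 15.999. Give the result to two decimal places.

First mineral: 224.680 g Si in 829.700 g formula = 27.08 wt% Si.
Second mineral: 84.255 g Si in 496.463 g formula = 16.97 wt% Si.
27.08% − 16.97% gives a difference of 10.11 percentage points.

10.11 percentage points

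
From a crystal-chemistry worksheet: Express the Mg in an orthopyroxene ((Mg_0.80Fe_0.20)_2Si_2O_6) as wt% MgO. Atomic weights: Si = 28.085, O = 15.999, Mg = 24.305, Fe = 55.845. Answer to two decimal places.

30.22 wt%

Molar mass of (Mg_0.80Fe_0.20)_2Si_2O_6 = 1.60·24.305 + 0.40·55.845 + 2·28.085 + 6·15.999 = 213.390 g/mol.
Each formula unit contains 1.60 Mg, equivalent to 1.60/1 = 1.6000 mol MgO.
M(MgO) = 1×24.305 + 1×15.999 = 40.304 g/mol.
Mass of MgO per formula unit = 1.6000 × 40.304 = 64.486 g.
MgO wt% = 64.486 / 213.390 × 100 = 30.22%.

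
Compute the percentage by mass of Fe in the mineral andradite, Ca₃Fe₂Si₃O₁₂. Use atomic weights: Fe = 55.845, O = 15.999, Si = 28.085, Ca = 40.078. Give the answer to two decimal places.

Formula mass = 3·40.078 + 2·55.845 + 3·28.085 + 12·15.999 = 508.167 g/mol, of which 111.690 g is Fe.
So Fe makes up 111.690/508.167 = 0.2198 of the mass, i.e. 21.98%.

21.98 weight percent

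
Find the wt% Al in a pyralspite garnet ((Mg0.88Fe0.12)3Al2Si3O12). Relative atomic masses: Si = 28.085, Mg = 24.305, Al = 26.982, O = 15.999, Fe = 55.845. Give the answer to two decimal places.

Formula mass = 2.64·24.305 + 0.36·55.845 + 2·26.982 + 3·28.085 + 12·15.999 = 414.476 g/mol, of which 53.964 g is Al.
So Al makes up 53.964/414.476 = 0.1302 of the mass, i.e. 13.02%.

13.02 wt%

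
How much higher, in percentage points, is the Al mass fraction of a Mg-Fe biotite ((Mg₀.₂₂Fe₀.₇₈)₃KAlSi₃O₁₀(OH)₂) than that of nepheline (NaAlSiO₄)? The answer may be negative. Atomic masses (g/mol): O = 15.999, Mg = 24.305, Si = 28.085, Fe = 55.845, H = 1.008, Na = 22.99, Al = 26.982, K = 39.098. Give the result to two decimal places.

-13.50 percentage points

First mineral: 26.982 g Al in 491.058 g formula = 5.49 wt% Al.
Second mineral: 26.982 g Al in 142.053 g formula = 18.99 wt% Al.
5.49% − 18.99% gives a difference of -13.50 percentage points.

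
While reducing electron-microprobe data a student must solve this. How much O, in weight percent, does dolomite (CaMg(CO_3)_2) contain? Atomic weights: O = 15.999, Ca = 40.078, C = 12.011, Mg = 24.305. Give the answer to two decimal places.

52.06 weight percent

M(CaMg(CO_3)_2) = 184.399 g/mol.
O contributes 6 × 15.999 = 95.994 g per mole.
95.994/184.399 = 0.5206 → 52.06%.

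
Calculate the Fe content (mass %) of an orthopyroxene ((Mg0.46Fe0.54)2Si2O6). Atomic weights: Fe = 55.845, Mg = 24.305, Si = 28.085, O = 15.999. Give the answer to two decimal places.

25.68 mass %

M((Mg0.46Fe0.54)2Si2O6) = 234.837 g/mol.
Fe contributes 1.08 × 55.845 = 60.313 g per mole.
60.313/234.837 = 0.2568 → 25.68%.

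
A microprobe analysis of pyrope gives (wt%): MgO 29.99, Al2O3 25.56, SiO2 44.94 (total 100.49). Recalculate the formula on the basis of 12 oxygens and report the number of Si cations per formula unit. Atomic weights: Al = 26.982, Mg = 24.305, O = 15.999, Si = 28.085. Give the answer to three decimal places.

3.000 Si apfu

MgO (M=40.304): mol = 0.74409; Mg = 0.74409, O = 0.74409.
Al2O3 (M=101.961): mol = 0.25068; Al = 0.50136, O = 0.75204.
SiO2 (M=60.083): mol = 0.74797; Si = 0.74797, O = 1.49594.
ΣO = 2.99207; factor = 12/ΣO = 4.01060.
Si apfu = 0.74797 × 4.01060 = 3.000.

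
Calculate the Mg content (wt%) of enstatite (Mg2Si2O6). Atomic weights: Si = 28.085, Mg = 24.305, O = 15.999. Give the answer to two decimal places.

24.21 wt%

Molar mass of Mg2Si2O6: 2×24.305 + 2×28.085 + 6×15.999 = 200.774 g/mol.
Mass of Mg per formula unit: 2 × 24.305 = 48.610 g.
Weight fraction Mg = 48.610 / 200.774 = 0.2421.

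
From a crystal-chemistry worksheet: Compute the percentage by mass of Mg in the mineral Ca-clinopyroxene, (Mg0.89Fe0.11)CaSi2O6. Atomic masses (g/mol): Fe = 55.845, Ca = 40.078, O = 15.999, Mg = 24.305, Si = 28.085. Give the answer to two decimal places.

9.83 weight percent

Formula mass = 0.89·24.305 + 0.11·55.845 + 1·40.078 + 2·28.085 + 6·15.999 = 220.016 g/mol, of which 21.631 g is Mg.
So Mg makes up 21.631/220.016 = 0.0983 of the mass, i.e. 9.83%.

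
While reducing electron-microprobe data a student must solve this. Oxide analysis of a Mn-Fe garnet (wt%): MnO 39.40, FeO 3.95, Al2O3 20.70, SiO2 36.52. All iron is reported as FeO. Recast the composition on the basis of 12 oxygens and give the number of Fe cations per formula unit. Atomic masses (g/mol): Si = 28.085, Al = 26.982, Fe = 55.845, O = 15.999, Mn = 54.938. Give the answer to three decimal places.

39.40 wt% MnO ÷ 70.937 g/mol = 0.55542 mol, giving 0.55542 Mn and 0.55542 O.
3.95 wt% FeO ÷ 71.844 g/mol = 0.05498 mol, giving 0.05498 Fe and 0.05498 O.
20.70 wt% Al2O3 ÷ 101.961 g/mol = 0.20302 mol, giving 0.40604 Al and 0.60906 O.
36.52 wt% SiO2 ÷ 60.083 g/mol = 0.60783 mol, giving 0.60783 Si and 1.21566 O.
Oxygen sums to 2.43512; scaling by 12/2.43512 = 4.92789 puts the formula on 12 O.
Fe: 0.05498 × 4.92789 = 0.271 atoms per formula unit.

0.271 Fe apfu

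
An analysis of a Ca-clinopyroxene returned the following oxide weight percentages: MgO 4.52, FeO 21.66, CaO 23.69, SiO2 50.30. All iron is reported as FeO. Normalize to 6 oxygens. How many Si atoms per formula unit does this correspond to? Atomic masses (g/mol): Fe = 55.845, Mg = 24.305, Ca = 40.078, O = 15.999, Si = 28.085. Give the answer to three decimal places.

MgO (M=40.304): mol = 0.11215; Mg = 0.11215, O = 0.11215.
FeO (M=71.844): mol = 0.30149; Fe = 0.30149, O = 0.30149.
CaO (M=56.077): mol = 0.42245; Ca = 0.42245, O = 0.42245.
SiO2 (M=60.083): mol = 0.83718; Si = 0.83718, O = 1.67436.
ΣO = 2.51045; factor = 6/ΣO = 2.39001.
Si apfu = 0.83718 × 2.39001 = 2.001.

2.001 Si apfu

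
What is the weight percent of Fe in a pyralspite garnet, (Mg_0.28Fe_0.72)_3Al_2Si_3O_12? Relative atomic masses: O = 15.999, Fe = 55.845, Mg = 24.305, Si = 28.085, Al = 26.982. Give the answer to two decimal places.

Molar mass of (Mg_0.28Fe_0.72)_3Al_2Si_3O_12: 0.84×24.305 + 2.16×55.845 + 2×26.982 + 3×28.085 + 12×15.999 = 471.248 g/mol.
Mass of Fe per formula unit: 2.16 × 55.845 = 120.625 g.
Weight fraction Fe = 120.625 / 471.248 = 0.2560.

25.60 mass %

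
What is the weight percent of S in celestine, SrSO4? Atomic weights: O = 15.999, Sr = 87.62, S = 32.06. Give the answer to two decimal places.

17.45 mass %

Formula mass = 1×87.62 + 1×32.06 + 4×15.999 = 183.676 g/mol, of which 32.060 g is S.
So S makes up 32.060/183.676 = 0.1745 of the mass, i.e. 17.45%.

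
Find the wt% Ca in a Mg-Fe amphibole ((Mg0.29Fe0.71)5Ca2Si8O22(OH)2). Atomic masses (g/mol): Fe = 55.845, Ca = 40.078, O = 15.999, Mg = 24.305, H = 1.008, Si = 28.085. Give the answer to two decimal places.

M((Mg0.29Fe0.71)5Ca2Si8O22(OH)2) = 924.320 g/mol.
Ca contributes 2 × 40.078 = 80.156 g per mole.
80.156/924.320 = 0.0867 → 8.67%.

8.67 wt%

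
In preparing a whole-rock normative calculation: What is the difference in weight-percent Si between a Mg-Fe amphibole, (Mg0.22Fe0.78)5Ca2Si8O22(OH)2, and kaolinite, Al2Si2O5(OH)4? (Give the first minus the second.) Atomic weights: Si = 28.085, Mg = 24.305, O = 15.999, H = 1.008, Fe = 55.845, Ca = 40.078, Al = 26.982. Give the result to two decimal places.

Si in (Mg0.22Fe0.78)5Ca2Si8O22(OH)2: molar mass 935.359 g/mol; 8×28.085 = 224.680 g → 24.02 wt%.
Si in Al2Si2O5(OH)4: molar mass 258.157 g/mol; 2×28.085 = 56.170 g → 21.76 wt%.
Difference = 24.02 − 21.76 = 2.26 percentage points.

2.26 percentage points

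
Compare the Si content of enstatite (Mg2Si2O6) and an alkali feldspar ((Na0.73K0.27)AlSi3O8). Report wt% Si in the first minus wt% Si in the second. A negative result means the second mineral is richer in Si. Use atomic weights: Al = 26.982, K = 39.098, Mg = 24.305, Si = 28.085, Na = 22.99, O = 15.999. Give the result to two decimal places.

Si in Mg2Si2O6: molar mass 200.774 g/mol; 2×28.085 = 56.170 g → 27.98 wt%.
Si in (Na0.73K0.27)AlSi3O8: molar mass 266.568 g/mol; 3×28.085 = 84.255 g → 31.61 wt%.
Difference = 27.98 − 31.61 = -3.63 percentage points.

-3.63 percentage points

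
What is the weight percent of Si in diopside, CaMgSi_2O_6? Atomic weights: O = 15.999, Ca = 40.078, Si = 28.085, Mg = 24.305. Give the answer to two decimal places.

25.94 weight percent

Molar mass of CaMgSi_2O_6: 1×40.078 + 1×24.305 + 2×28.085 + 6×15.999 = 216.547 g/mol.
Mass of Si per formula unit: 2 × 28.085 = 56.170 g.
Weight fraction Si = 56.170 / 216.547 = 0.2594.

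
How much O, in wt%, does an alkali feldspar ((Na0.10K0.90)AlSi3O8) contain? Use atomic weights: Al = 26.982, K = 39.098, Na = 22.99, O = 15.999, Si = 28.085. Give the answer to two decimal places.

Formula mass = 0.10×22.99 + 0.90×39.098 + 1×26.982 + 3×28.085 + 8×15.999 = 276.716 g/mol, of which 127.992 g is O.
So O makes up 127.992/276.716 = 0.4625 of the mass, i.e. 46.25%.

46.25 wt%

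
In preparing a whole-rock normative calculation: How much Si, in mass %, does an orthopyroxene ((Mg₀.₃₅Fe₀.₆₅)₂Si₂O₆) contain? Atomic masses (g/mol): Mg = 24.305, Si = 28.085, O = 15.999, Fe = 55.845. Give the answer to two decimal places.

Formula mass = 0.70*24.305 + 1.30*55.845 + 2*28.085 + 6*15.999 = 241.776 g/mol, of which 56.170 g is Si.
So Si makes up 56.170/241.776 = 0.2323 of the mass, i.e. 23.23%.

23.23 mass %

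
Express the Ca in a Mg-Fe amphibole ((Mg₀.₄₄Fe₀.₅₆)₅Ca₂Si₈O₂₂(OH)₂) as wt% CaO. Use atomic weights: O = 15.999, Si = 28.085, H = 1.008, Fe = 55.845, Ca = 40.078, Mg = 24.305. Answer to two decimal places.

Formula mass = 900.665 g/mol.
2 Ca → 2.0000 mol CaO per formula unit; M(CaO) = 56.077, so CaO mass = 112.154 g.
112.154/900.665 × 100 = 12.45 wt%.

12.45 wt%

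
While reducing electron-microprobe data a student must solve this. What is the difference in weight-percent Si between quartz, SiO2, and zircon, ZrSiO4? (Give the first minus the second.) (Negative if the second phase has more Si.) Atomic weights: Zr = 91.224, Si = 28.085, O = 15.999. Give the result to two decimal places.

First mineral: 28.085 g Si in 60.083 g formula = 46.74 wt% Si.
Second mineral: 28.085 g Si in 183.305 g formula = 15.32 wt% Si.
46.74% − 15.32% gives a difference of 31.42 percentage points.

31.42 percentage points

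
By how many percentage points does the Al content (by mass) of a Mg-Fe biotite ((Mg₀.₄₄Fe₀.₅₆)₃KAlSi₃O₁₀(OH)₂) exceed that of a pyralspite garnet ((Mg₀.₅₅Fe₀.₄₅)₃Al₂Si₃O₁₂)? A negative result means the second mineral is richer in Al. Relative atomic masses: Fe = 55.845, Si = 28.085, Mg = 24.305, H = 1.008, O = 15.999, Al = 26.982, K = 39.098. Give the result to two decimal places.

M((Mg₀.₄₄Fe₀.₅₆)₃KAlSi₃O₁₀(OH)₂) = 470.241 g/mol, so wt% Al = 26.982/470.241 × 100 = 5.74%.
M((Mg₀.₅₅Fe₀.₄₅)₃Al₂Si₃O₁₂) = 445.701 g/mol, so wt% Al = 53.964/445.701 × 100 = 12.11%.
5.74 − 12.11 = -6.37 pp.

-6.37 percentage points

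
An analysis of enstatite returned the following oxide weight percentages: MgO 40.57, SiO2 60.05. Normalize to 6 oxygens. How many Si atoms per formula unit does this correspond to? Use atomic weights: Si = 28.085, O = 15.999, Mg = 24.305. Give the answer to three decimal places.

1.995 Si apfu

MgO (M=40.304): mol = 1.00660; Mg = 1.00660, O = 1.00660.
SiO2 (M=60.083): mol = 0.99945; Si = 0.99945, O = 1.99890.
ΣO = 3.00550; factor = 6/ΣO = 1.99634.
Si apfu = 0.99945 × 1.99634 = 1.995.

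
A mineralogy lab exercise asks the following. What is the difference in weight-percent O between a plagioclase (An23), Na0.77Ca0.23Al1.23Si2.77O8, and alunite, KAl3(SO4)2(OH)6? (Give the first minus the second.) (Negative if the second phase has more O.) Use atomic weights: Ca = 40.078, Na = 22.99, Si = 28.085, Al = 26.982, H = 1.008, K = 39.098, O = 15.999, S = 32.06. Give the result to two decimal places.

-5.94 percentage points

M(Na0.77Ca0.23Al1.23Si2.77O8) = 265.896 g/mol, so wt% O = 127.992/265.896 × 100 = 48.14%.
M(KAl3(SO4)2(OH)6) = 414.198 g/mol, so wt% O = 223.986/414.198 × 100 = 54.08%.
48.14 − 54.08 = -5.94 pp.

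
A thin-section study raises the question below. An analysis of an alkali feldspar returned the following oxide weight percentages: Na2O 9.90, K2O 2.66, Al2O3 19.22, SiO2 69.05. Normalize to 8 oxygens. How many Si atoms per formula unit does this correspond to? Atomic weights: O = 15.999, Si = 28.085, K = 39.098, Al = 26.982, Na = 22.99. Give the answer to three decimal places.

3.012 Si apfu

Na2O (M=61.979): mol = 0.15973; Na = 0.31946, O = 0.15973.
K2O (M=94.195): mol = 0.02824; K = 0.05648, O = 0.02824.
Al2O3 (M=101.961): mol = 0.18850; Al = 0.37700, O = 0.56550.
SiO2 (M=60.083): mol = 1.14924; Si = 1.14924, O = 2.29848.
ΣO = 3.05195; factor = 8/ΣO = 2.62127.
Si apfu = 1.14924 × 2.62127 = 3.012.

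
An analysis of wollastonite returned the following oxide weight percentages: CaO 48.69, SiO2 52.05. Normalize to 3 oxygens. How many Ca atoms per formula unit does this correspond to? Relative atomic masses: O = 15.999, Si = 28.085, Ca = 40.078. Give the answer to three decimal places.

CaO (M=56.077): mol = 0.86827; Ca = 0.86827, O = 0.86827.
SiO2 (M=60.083): mol = 0.86630; Si = 0.86630, O = 1.73260.
ΣO = 2.60087; factor = 3/ΣO = 1.15346.
Ca apfu = 0.86827 × 1.15346 = 1.002.

1.002 Ca apfu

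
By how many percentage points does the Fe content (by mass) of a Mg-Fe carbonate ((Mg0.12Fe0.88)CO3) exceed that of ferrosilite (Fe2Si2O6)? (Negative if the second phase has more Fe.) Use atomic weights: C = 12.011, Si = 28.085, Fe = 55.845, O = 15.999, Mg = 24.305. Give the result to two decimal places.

1.52 percentage points

Fe in (Mg0.12Fe0.88)CO3: molar mass 112.068 g/mol; 0.88×55.845 = 49.144 g → 43.85 wt%.
Fe in Fe2Si2O6: molar mass 263.854 g/mol; 2×55.845 = 111.690 g → 42.33 wt%.
Difference = 43.85 − 42.33 = 1.52 percentage points.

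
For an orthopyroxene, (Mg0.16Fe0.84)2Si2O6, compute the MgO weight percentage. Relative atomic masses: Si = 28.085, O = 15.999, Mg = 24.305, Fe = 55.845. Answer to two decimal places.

5.08 wt%

Molar mass of (Mg0.16Fe0.84)2Si2O6 = 0.32*24.305 + 1.68*55.845 + 2*28.085 + 6*15.999 = 253.761 g/mol.
Each formula unit contains 0.32 Mg, equivalent to 0.32/1 = 0.3200 mol MgO.
M(MgO) = 1×24.305 + 1×15.999 = 40.304 g/mol.
Mass of MgO per formula unit = 0.3200 × 40.304 = 12.897 g.
MgO wt% = 12.897 / 253.761 × 100 = 5.08%.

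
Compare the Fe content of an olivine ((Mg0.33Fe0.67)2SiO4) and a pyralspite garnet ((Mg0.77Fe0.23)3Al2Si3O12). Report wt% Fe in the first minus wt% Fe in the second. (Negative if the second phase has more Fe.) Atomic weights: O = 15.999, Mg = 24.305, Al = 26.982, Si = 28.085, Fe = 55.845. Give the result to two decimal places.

31.83 percentage points

M((Mg0.33Fe0.67)2SiO4) = 182.955 g/mol, so wt% Fe = 74.832/182.955 × 100 = 40.90%.
M((Mg0.77Fe0.23)3Al2Si3O12) = 424.885 g/mol, so wt% Fe = 38.533/424.885 × 100 = 9.07%.
40.90 − 9.07 = 31.83 pp.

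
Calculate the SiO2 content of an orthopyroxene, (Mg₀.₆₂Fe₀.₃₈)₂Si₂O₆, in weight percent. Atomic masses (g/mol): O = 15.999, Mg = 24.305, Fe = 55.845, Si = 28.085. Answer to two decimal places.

Molar mass of (Mg₀.₆₂Fe₀.₃₈)₂Si₂O₆ = 1.24·24.305 + 0.76·55.845 + 2·28.085 + 6·15.999 = 224.744 g/mol.
Each formula unit contains 2 Si, equivalent to 2/1 = 2.0000 mol SiO2.
M(SiO2) = 1×28.085 + 2×15.999 = 60.083 g/mol.
Mass of SiO2 per formula unit = 2.0000 × 60.083 = 120.166 g.
SiO2 wt% = 120.166 / 224.744 × 100 = 53.47%.

53.47 wt%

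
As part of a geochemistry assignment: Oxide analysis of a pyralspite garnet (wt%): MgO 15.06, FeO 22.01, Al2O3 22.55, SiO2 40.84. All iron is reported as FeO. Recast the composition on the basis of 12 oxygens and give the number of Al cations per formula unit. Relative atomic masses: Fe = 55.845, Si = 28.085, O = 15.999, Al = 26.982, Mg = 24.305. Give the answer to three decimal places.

1.964 Al apfu

MgO (M=40.304): mol = 0.37366; Mg = 0.37366, O = 0.37366.
FeO (M=71.844): mol = 0.30636; Fe = 0.30636, O = 0.30636.
Al2O3 (M=101.961): mol = 0.22116; Al = 0.44232, O = 0.66348.
SiO2 (M=60.083): mol = 0.67973; Si = 0.67973, O = 1.35946.
ΣO = 2.70296; factor = 12/ΣO = 4.43958.
Al apfu = 0.44232 × 4.43958 = 1.964.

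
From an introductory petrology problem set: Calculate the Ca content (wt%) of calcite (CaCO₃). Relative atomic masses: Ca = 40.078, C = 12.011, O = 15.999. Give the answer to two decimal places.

40.04 wt%

M(CaCO₃) = 100.086 g/mol.
Ca contributes 1 × 40.078 = 40.078 g per mole.
40.078/100.086 = 0.4004 → 40.04%.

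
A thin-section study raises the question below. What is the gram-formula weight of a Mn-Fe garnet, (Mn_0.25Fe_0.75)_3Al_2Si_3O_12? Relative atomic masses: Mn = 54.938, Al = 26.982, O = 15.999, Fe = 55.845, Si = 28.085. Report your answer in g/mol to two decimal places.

The formula mass is the sum 0.75*54.938 + 2.25*55.845 + 2*26.982 + 3*28.085 + 12*15.999.

497.06 g/mol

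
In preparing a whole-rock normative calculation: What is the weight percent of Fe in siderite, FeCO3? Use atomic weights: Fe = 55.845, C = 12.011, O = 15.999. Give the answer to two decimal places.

48.20 weight percent

Molar mass of FeCO3: 1×55.845 + 1×12.011 + 3×15.999 = 115.853 g/mol.
Mass of Fe per formula unit: 1 × 55.845 = 55.845 g.
Weight fraction Fe = 55.845 / 115.853 = 0.4820.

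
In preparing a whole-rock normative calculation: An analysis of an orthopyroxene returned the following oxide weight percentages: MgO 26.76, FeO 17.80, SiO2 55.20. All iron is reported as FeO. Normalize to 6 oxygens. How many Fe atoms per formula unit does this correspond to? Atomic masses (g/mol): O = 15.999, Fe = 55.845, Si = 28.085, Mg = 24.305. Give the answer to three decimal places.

0.541 Fe apfu

MgO (M=40.304): mol = 0.66395; Mg = 0.66395, O = 0.66395.
FeO (M=71.844): mol = 0.24776; Fe = 0.24776, O = 0.24776.
SiO2 (M=60.083): mol = 0.91873; Si = 0.91873, O = 1.83746.
ΣO = 2.74917; factor = 6/ΣO = 2.18248.
Fe apfu = 0.24776 × 2.18248 = 0.541.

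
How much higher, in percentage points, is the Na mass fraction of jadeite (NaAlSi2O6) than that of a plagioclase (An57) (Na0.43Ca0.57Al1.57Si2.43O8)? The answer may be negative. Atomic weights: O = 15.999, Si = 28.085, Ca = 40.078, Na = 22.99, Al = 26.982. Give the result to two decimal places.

7.73 percentage points

M(NaAlSi2O6) = 202.136 g/mol, so wt% Na = 22.990/202.136 × 100 = 11.37%.
M(Na0.43Ca0.57Al1.57Si2.43O8) = 271.330 g/mol, so wt% Na = 9.886/271.330 × 100 = 3.64%.
11.37 − 3.64 = 7.73 pp.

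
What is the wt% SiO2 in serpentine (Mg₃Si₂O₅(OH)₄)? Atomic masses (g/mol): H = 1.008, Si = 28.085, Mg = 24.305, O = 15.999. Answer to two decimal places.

43.36 wt%

M(Mg₃Si₂O₅(OH)₄) = 277.108 g/mol; M(SiO2) = 60.083 g/mol.
Moles SiO2 per formula unit = 2 Si ÷ 1 = 2.0000.
SiO2 fraction = (2.0000 × 60.083) / 277.108 = 120.166/277.108 = 0.4336.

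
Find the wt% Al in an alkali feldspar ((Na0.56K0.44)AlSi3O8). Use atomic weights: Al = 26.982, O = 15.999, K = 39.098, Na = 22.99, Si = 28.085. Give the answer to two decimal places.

M((Na0.56K0.44)AlSi3O8) = 269.307 g/mol.
Al contributes 1 × 26.982 = 26.982 g per mole.
26.982/269.307 = 0.1002 → 10.02%.

10.02 mass %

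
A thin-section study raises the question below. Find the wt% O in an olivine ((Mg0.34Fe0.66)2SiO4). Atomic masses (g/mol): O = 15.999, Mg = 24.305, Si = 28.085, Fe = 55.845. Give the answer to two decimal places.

35.10 weight percent

Molar mass of (Mg0.34Fe0.66)2SiO4: 0.68·24.305 + 1.32·55.845 + 1·28.085 + 4·15.999 = 182.324 g/mol.
Mass of O per formula unit: 4 × 15.999 = 63.996 g.
Weight fraction O = 63.996 / 182.324 = 0.3510.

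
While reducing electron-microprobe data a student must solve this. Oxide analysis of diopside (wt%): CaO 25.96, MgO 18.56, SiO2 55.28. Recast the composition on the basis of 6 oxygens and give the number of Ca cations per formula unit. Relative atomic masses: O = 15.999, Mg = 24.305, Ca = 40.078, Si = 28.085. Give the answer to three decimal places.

25.96 wt% CaO ÷ 56.077 g/mol = 0.46293 mol, giving 0.46293 Ca and 0.46293 O.
18.56 wt% MgO ÷ 40.304 g/mol = 0.46050 mol, giving 0.46050 Mg and 0.46050 O.
55.28 wt% SiO2 ÷ 60.083 g/mol = 0.92006 mol, giving 0.92006 Si and 1.84012 O.
Oxygen sums to 2.76355; scaling by 6/2.76355 = 2.17112 puts the formula on 6 O.
Ca: 0.46293 × 2.17112 = 1.005 atoms per formula unit.

1.005 Ca apfu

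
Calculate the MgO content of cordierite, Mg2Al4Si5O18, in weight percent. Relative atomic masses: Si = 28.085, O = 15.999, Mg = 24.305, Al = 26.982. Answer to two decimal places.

13.78 wt%

Formula mass = 584.945 g/mol.
2 Mg → 2.0000 mol MgO per formula unit; M(MgO) = 40.304, so MgO mass = 80.608 g.
80.608/584.945 × 100 = 13.78 wt%.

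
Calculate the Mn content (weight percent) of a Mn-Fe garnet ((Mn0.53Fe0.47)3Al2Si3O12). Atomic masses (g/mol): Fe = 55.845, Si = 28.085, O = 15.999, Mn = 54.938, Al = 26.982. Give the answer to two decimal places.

17.60 weight percent

Molar mass of (Mn0.53Fe0.47)3Al2Si3O12: 1.59*54.938 + 1.41*55.845 + 2*26.982 + 3*28.085 + 12*15.999 = 496.300 g/mol.
Mass of Mn per formula unit: 1.59 × 54.938 = 87.351 g.
Weight fraction Mn = 87.351 / 496.300 = 0.1760.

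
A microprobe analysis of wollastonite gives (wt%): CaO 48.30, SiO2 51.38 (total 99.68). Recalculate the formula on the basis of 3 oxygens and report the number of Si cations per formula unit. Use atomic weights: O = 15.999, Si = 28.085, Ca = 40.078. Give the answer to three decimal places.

CaO (M=56.077): mol = 0.86132; Ca = 0.86132, O = 0.86132.
SiO2 (M=60.083): mol = 0.85515; Si = 0.85515, O = 1.71030.
ΣO = 2.57162; factor = 3/ΣO = 1.16658.
Si apfu = 0.85515 × 1.16658 = 0.998.

0.998 Si apfu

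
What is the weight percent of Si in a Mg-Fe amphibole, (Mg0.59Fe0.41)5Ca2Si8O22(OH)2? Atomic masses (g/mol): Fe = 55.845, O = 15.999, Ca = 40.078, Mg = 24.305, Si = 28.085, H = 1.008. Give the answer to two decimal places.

Molar mass of (Mg0.59Fe0.41)5Ca2Si8O22(OH)2: 2.95×24.305 + 2.05×55.845 + 2×40.078 + 8×28.085 + 24×15.999 + 2×1.008 = 877.010 g/mol.
Mass of Si per formula unit: 8 × 28.085 = 224.680 g.
Weight fraction Si = 224.680 / 877.010 = 0.2562.

25.62 mass %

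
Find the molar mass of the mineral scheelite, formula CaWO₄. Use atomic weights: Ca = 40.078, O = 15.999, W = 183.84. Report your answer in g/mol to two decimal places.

287.91 g/mol

The formula mass is the sum 1*40.078 + 1*183.84 + 4*15.999.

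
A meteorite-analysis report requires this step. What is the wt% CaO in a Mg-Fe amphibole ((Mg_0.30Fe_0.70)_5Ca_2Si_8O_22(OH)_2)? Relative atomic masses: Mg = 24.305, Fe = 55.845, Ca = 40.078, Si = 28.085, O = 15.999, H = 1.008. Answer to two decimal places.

Formula mass = 922.743 g/mol.
2 Ca → 2.0000 mol CaO per formula unit; M(CaO) = 56.077, so CaO mass = 112.154 g.
112.154/922.743 × 100 = 12.15 wt%.

12.15 wt%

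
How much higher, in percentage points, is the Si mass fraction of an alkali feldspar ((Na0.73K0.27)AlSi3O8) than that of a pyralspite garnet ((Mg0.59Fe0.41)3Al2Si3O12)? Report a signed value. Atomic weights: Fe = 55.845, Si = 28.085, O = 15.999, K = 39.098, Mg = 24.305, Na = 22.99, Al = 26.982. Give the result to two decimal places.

12.54 percentage points

M((Na0.73K0.27)AlSi3O8) = 266.568 g/mol, so wt% Si = 84.255/266.568 × 100 = 31.61%.
M((Mg0.59Fe0.41)3Al2Si3O12) = 441.916 g/mol, so wt% Si = 84.255/441.916 × 100 = 19.07%.
31.61 − 19.07 = 12.54 pp.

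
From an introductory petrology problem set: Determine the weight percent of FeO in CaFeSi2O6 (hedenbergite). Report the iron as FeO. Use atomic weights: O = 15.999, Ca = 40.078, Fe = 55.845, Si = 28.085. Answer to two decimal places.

Molar mass of CaFeSi2O6 = 1*40.078 + 1*55.845 + 2*28.085 + 6*15.999 = 248.087 g/mol.
Each formula unit contains 1 Fe, equivalent to 1/1 = 1.0000 mol FeO.
M(FeO) = 1×55.845 + 1×15.999 = 71.844 g/mol.
Mass of FeO per formula unit = 1.0000 × 71.844 = 71.844 g.
FeO wt% = 71.844 / 248.087 × 100 = 28.96%.

28.96 wt%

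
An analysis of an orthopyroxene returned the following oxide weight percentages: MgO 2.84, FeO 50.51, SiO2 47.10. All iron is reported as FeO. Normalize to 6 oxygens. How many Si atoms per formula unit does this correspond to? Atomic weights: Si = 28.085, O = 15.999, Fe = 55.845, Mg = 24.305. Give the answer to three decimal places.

2.009 Si apfu

MgO: 2.84/40.304 = 0.07046 mol → 0.07046 mol Mg, 0.07046 mol O.
FeO: 50.51/71.844 = 0.70305 mol → 0.70305 mol Fe, 0.70305 mol O.
SiO2: 47.10/60.083 = 0.78392 mol → 0.78392 mol Si, 1.56784 mol O.
Total oxygen = 2.34135 mol. Normalization factor = 6/2.34135 = 2.56262.
Si per 6 O = 0.78392 × 2.56262 = 2.009.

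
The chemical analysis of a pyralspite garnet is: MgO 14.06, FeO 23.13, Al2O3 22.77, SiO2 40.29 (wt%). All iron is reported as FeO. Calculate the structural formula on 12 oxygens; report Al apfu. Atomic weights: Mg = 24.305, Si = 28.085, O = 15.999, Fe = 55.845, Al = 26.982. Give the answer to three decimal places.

MgO (M=40.304): mol = 0.34885; Mg = 0.34885, O = 0.34885.
FeO (M=71.844): mol = 0.32195; Fe = 0.32195, O = 0.32195.
Al2O3 (M=101.961): mol = 0.22332; Al = 0.44664, O = 0.66996.
SiO2 (M=60.083): mol = 0.67057; Si = 0.67057, O = 1.34114.
ΣO = 2.68190; factor = 12/ΣO = 4.47444.
Al apfu = 0.44664 × 4.47444 = 1.998.

1.998 Al apfu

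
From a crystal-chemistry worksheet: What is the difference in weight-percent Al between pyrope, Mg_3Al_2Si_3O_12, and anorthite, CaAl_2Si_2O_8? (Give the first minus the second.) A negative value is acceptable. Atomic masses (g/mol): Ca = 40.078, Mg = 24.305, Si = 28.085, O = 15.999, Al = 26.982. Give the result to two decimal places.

M(Mg_3Al_2Si_3O_12) = 403.122 g/mol, so wt% Al = 53.964/403.122 × 100 = 13.39%.
M(CaAl_2Si_2O_8) = 278.204 g/mol, so wt% Al = 53.964/278.204 × 100 = 19.40%.
13.39 − 19.40 = -6.01 pp.

-6.01 percentage points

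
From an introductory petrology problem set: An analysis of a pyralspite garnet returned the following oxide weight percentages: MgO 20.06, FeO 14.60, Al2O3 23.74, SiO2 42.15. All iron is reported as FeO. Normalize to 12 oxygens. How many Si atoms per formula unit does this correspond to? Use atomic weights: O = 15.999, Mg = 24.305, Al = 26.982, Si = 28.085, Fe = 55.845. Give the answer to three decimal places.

MgO: 20.06/40.304 = 0.49772 mol → 0.49772 mol Mg, 0.49772 mol O.
FeO: 14.60/71.844 = 0.20322 mol → 0.20322 mol Fe, 0.20322 mol O.
Al2O3: 23.74/101.961 = 0.23283 mol → 0.46566 mol Al, 0.69849 mol O.
SiO2: 42.15/60.083 = 0.70153 mol → 0.70153 mol Si, 1.40306 mol O.
Total oxygen = 2.80249 mol. Normalization factor = 12/2.80249 = 4.28191.
Si per 12 O = 0.70153 × 4.28191 = 3.004.

3.004 Si apfu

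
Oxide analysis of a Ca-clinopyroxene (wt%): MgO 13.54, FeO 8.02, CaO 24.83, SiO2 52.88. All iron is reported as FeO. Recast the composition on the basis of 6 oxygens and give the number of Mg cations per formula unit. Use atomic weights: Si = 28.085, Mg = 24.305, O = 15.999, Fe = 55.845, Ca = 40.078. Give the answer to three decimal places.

MgO: 13.54/40.304 = 0.33595 mol → 0.33595 mol Mg, 0.33595 mol O.
FeO: 8.02/71.844 = 0.11163 mol → 0.11163 mol Fe, 0.11163 mol O.
CaO: 24.83/56.077 = 0.44278 mol → 0.44278 mol Ca, 0.44278 mol O.
SiO2: 52.88/60.083 = 0.88012 mol → 0.88012 mol Si, 1.76024 mol O.
Total oxygen = 2.65060 mol. Normalization factor = 6/2.65060 = 2.26364.
Mg per 6 O = 0.33595 × 2.26364 = 0.760.

0.760 Mg apfu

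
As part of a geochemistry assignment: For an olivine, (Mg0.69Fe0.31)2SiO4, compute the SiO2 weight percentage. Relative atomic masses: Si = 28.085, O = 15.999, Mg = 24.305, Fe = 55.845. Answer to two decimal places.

Molar mass of (Mg0.69Fe0.31)2SiO4 = 1.38×24.305 + 0.62×55.845 + 1×28.085 + 4×15.999 = 160.246 g/mol.
Each formula unit contains 1 Si, equivalent to 1/1 = 1.0000 mol SiO2.
M(SiO2) = 1×28.085 + 2×15.999 = 60.083 g/mol.
Mass of SiO2 per formula unit = 1.0000 × 60.083 = 60.083 g.
SiO2 wt% = 60.083 / 160.246 × 100 = 37.49%.

37.49 wt%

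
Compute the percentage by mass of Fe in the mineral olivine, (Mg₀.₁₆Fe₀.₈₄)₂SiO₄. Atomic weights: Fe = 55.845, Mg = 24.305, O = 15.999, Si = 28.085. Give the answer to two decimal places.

Molar mass of (Mg₀.₁₆Fe₀.₈₄)₂SiO₄: 0.32*24.305 + 1.68*55.845 + 1*28.085 + 4*15.999 = 193.678 g/mol.
Mass of Fe per formula unit: 1.68 × 55.845 = 93.820 g.
Weight fraction Fe = 93.820 / 193.678 = 0.4844.

48.44 mass %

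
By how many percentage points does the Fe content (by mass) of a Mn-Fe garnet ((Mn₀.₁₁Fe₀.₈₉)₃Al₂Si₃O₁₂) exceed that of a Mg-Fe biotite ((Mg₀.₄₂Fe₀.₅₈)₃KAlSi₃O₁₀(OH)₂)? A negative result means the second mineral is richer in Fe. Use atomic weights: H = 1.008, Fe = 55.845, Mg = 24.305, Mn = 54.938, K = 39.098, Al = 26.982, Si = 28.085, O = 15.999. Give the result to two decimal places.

First mineral: 149.106 g Fe in 497.443 g formula = 29.97 wt% Fe.
Second mineral: 97.170 g Fe in 472.134 g formula = 20.58 wt% Fe.
29.97% − 20.58% gives a difference of 9.39 percentage points.

9.39 percentage points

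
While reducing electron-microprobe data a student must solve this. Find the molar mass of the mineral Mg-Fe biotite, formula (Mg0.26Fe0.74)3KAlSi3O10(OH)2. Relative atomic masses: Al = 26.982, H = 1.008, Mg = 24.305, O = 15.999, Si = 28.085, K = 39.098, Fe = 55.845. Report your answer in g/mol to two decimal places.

487.27 g/mol

M = 0.78·24.305 + 2.22·55.845 + 1·39.098 + 1·26.982 + 3·28.085 + 12·15.999 + 2·1.008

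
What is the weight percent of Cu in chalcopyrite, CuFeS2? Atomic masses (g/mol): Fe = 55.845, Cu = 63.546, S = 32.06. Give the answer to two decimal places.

M(CuFeS2) = 183.511 g/mol.
Cu contributes 1 × 63.546 = 63.546 g per mole.
63.546/183.511 = 0.3463 → 34.63%.

34.63 weight percent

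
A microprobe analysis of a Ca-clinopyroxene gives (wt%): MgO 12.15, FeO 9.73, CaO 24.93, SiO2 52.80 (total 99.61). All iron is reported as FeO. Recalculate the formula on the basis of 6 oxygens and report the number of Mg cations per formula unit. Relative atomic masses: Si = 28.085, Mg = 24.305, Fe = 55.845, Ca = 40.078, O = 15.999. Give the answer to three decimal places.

0.685 Mg apfu

MgO (M=40.304): mol = 0.30146; Mg = 0.30146, O = 0.30146.
FeO (M=71.844): mol = 0.13543; Fe = 0.13543, O = 0.13543.
CaO (M=56.077): mol = 0.44457; Ca = 0.44457, O = 0.44457.
SiO2 (M=60.083): mol = 0.87878; Si = 0.87878, O = 1.75756.
ΣO = 2.63902; factor = 6/ΣO = 2.27357.
Mg apfu = 0.30146 × 2.27357 = 0.685.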